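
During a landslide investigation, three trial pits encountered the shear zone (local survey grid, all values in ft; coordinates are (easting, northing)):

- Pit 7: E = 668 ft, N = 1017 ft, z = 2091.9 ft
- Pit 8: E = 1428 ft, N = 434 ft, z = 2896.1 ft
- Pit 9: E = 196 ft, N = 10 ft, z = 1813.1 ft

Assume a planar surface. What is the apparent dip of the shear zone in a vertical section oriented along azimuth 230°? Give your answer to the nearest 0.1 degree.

31.5°

Two edge vectors: Pit 7→Pit 8 = (760, -583, 804.2), Pit 7→Pit 9 = (-472, -1007, -278.8).
Normal n = (Pit 7→Pit 8) × (Pit 7→Pit 9) = (972369.8, -167694.4, -1040496).
So ∂z/∂E = −n_x/n_z = 0.93453 and ∂z/∂N = −n_y/n_z = −0.16117.
Unit vector along 230° is (sin 230°, cos 230°) = (-0.7660, -0.6428).
Slope in that direction = a·(-0.7660) + b·(-0.6428) = −0.61229.
Apparent dip = arctan|0.61229| = 31.5° (true dip is 43.5°, so apparent ≤ true as expected).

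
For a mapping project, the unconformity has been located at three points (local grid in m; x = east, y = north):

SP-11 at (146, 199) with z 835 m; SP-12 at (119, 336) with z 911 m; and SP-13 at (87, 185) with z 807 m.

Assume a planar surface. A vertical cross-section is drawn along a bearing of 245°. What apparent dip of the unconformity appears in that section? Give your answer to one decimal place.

Let the plane be z = a·x + b·y + c.
SP-12−SP-11: −27a + 137b = 76;  SP-13−SP-11: −59a − 14b = −28.
Solving gives a = 0.32762, b = 0.61931.
Unit vector along 245° is (sin 245°, cos 245°) = (-0.9063, -0.4226).
Slope in that direction = a·(-0.9063) + b·(-0.4226) = −0.55866.
Apparent dip = arctan|0.55866| = 29.2° (true dip is 35.0°, so apparent ≤ true as expected).

29.2°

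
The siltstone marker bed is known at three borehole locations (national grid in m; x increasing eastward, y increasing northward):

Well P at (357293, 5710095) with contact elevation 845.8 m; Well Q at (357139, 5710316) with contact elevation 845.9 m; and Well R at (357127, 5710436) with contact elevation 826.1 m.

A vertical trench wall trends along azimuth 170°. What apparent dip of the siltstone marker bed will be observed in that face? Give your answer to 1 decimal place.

8.1°

Two edge vectors: Well P→Well Q = (-154, 221, 0.1), Well P→Well R = (-166, 341, -19.7).
Normal n = (Well P→Well Q) × (Well P→Well R) = (-4387.8, -3050.4, -15828).
So ∂z/∂x = −n_x/n_z = −0.27722 and ∂z/∂y = −n_y/n_z = −0.19272.
Unit vector along 170° is (sin 170°, cos 170°) = (0.1736, -0.9848).
Slope in that direction = a·(0.1736) + b·(-0.9848) = 0.14166.
Apparent dip = arctan|0.14166| = 8.1° (true dip is 18.7°, so apparent ≤ true as expected).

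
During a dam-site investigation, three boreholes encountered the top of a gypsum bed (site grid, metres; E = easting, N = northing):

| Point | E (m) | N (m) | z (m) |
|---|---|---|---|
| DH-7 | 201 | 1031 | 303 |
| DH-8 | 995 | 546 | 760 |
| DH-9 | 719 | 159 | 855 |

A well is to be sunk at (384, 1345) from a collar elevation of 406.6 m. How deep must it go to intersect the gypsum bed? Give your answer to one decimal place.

192.8 m

Let the plane be z = a·E + b·N + c.
DH-8−DH-7: 794a − 485b = 457;  DH-9−DH-7: 518a − 872b = 552.
Solving gives a = 0.296470, b = −0.456914.
Then c = 303 − a·201 − b·1031 = 714.49.
At (384, 1345): z_contact = 113.84 − 614.55 + 714.49 = 213.78 m.
Depth below ground = 406.6 − 213.78 = 192.8 m.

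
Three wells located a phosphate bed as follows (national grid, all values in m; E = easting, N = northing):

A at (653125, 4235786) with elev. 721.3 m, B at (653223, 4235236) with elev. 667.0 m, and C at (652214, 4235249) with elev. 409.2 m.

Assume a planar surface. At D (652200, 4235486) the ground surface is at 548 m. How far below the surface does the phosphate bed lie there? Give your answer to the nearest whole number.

Let the plane be z = a·E + b·N + c.
B−A: 98a − 550b = −54.3;  C−A: −911a − 537b = −312.1.
Solving gives a = 0.25736333, b = 0.14458474.
Then c = 721.3 − a·653125 − b·4235786 = −779799.14.
At (652200, 4235486): z_contact = 167852.4 + 612386.6 − 779799.14 = 439.9 m.
Depth below ground = 548 − 439.9 = 108 m.

108 m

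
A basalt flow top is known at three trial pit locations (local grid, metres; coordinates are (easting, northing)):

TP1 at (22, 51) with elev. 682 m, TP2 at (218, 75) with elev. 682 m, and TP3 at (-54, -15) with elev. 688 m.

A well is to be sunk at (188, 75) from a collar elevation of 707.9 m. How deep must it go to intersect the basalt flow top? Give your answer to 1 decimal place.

Two edge vectors: TP1→TP2 = (196, 24, 0), TP1→TP3 = (-76, -66, 6).
Normal n = (TP1→TP2) × (TP1→TP3) = (144, -1176, -11112).
So ∂z/∂E = −n_x/n_z = 0.01296 and ∂z/∂N = −n_y/n_z = −0.10583.
Intercept c from TP1: 682 − 0.29 + 5.40 = 687.11.
At (188, 75): z_contact = 2.44 − 7.94 + 687.11 = 681.61 m.
Depth below ground = 707.9 − 681.61 = 26.3 m.

26.3 m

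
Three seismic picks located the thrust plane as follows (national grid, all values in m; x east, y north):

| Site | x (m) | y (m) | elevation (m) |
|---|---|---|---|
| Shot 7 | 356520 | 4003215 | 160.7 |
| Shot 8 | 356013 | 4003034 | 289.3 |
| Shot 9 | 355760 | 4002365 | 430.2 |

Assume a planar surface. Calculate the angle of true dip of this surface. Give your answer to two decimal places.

Let the plane be z = a·x + b·y + c.
Shot 8−Shot 7: −507a − 181b = 128.6;  Shot 9−Shot 7: −760a − 850b = 269.5.
Solving gives a = −0.20631, b = −0.13259.
Gradient magnitude |∇z| = √(a² + b²) = √(0.04257 + 0.01758) = 0.24525.
True dip = arctan(0.24525) = 13.78°, dipping toward ENE (azimuth ≈ 057°).

13.78°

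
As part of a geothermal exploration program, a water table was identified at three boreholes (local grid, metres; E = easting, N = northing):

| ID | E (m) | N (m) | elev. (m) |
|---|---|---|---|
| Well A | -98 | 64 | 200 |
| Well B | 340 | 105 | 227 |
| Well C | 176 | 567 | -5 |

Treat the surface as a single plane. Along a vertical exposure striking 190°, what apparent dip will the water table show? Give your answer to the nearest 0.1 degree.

23.7°

Let the plane be z = a·E + b·N + c.
Well B−Well A: 438a + 41b = 27;  Well C−Well A: 274a + 503b = −205.
Solving gives a = 0.10516, b = −0.46484.
Unit vector along 190° is (sin 190°, cos 190°) = (-0.1736, -0.9848).
Slope in that direction = a·(-0.1736) + b·(-0.9848) = 0.43951.
Apparent dip = arctan|0.43951| = 23.7° (true dip is 25.5°, so apparent ≤ true as expected).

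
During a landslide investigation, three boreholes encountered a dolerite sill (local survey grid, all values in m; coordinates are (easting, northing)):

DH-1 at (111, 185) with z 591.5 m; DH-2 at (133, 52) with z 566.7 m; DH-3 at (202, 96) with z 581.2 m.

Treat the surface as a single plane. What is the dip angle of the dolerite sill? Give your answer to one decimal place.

12.2°

Let the plane be z = a·E + b·N + c.
DH-2−DH-1: 22a − 133b = −24.8;  DH-3−DH-1: 91a − 89b = −10.3.
Solving gives a = 0.08253, b = 0.20012.
Gradient magnitude |∇z| = √(a² + b²) = √(0.00681 + 0.04005) = 0.21647.
True dip = arctan(0.21647) = 12.2°, dipping toward SSW (azimuth ≈ 202°).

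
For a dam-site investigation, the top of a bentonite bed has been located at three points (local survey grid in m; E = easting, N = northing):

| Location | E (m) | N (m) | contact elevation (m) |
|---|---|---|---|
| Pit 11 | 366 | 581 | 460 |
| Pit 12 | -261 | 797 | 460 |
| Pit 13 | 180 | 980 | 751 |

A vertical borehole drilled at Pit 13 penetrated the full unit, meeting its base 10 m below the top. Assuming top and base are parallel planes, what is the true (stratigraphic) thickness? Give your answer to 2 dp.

Two edge vectors: Pit 11→Pit 12 = (-627, 216, 0), Pit 11→Pit 13 = (-186, 399, 291).
Normal n = (Pit 11→Pit 12) × (Pit 11→Pit 13) = (62856, 182457, -209997).
So ∂z/∂E = −n_x/n_z = 0.29932 and ∂z/∂N = −n_y/n_z = 0.86886.
|∇z| = √(a²+b²) = 0.91897, so dip δ = arctan(0.91897) = 42.58°.
True thickness = vertical thickness × cos δ = 10 × cos 42.58° = 7.36 m.

7.36 m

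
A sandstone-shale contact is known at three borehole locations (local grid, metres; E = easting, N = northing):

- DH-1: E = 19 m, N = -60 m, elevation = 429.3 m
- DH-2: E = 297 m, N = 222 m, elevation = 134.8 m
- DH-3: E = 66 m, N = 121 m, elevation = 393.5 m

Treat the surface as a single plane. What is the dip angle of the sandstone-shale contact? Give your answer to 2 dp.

Two edge vectors: DH-1→DH-2 = (278, 282, -294.5), DH-1→DH-3 = (47, 181, -35.8).
Normal n = (DH-1→DH-2) × (DH-1→DH-3) = (43208.9, -3889.1, 37064).
So ∂z/∂E = −n_x/n_z = −1.16579 and ∂z/∂N = −n_y/n_z = 0.10493.
Gradient magnitude |∇z| = √(a² + b²) = √(1.35907 + 0.01101) = 1.17050.
True dip = arctan(1.17050) = 49.49°, dipping toward E (azimuth ≈ 095°).

49.49°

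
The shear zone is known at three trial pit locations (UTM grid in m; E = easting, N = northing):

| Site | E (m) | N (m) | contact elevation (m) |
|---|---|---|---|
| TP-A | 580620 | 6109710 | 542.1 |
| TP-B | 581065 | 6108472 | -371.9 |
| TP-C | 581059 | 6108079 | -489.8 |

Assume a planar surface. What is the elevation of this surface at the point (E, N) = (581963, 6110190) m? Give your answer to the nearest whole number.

-876 m

Let the plane be z = a·E + b·N + c.
TP-B−TP-A: 445a − 1238b = −914;  TP-C−TP-A: 439a − 1631b = −1031.9.
Solving gives a = −1.16964671, b = 0.31785720.
Then c = 542.1 − a·580620 − b·6109710 = −1262352.95.
At (581963, 6110190): z = −680691.1 + 1942167.9 − 1262352.95 = -876.2 m.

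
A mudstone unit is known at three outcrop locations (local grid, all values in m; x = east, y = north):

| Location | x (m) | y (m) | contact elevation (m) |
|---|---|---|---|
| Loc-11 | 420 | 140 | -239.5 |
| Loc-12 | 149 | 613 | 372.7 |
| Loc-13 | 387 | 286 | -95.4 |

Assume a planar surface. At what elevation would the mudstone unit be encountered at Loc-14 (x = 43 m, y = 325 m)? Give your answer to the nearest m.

Let the plane be z = a·x + b·y + c.
Loc-12−Loc-11: −271a + 473b = 612.2;  Loc-13−Loc-11: −33a + 146b = 144.1.
Solving gives a = −0.88583, b = 0.78676.
Then c = -239.5 − a·420 − b·140 = 22.40.
At (43, 325): z = −38.1 + 255.7 + 22.40 = 240.0 m.

240 m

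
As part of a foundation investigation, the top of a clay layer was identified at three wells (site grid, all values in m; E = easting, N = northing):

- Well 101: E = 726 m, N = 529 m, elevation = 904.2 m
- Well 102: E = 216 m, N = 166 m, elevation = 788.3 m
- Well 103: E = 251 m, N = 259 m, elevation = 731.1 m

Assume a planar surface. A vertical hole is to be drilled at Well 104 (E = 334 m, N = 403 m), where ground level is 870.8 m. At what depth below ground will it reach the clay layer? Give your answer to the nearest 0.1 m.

Two edge vectors: Well 101→Well 102 = (-510, -363, -115.9), Well 101→Well 103 = (-475, -270, -173.1).
Normal n = (Well 101→Well 102) × (Well 101→Well 103) = (31542.3, -33228.5, -34725).
So ∂z/∂E = −n_x/n_z = 0.90835 and ∂z/∂N = −n_y/n_z = −0.95690.
Intercept c from Well 101: 904.2 − 659.46 + 506.20 = 750.94.
At (334, 403): z_contact = 303.39 − 385.63 + 750.94 = 668.70 m.
Depth below ground = 870.8 − 668.70 = 202.1 m.

202.1 m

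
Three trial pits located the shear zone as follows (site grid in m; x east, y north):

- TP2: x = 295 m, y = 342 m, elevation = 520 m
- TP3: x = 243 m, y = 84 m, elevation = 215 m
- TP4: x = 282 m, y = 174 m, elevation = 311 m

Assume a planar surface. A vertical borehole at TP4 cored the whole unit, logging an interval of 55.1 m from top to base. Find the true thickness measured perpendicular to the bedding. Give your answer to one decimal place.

Let the plane be z = a·x + b·y + c.
TP3−TP2: −52a − 258b = −305;  TP4−TP2: −13a − 168b = −209.
Solving gives a = −0.49833, b = 1.28261.
|∇z| = √(a²+b²) = 1.37601, so dip δ = arctan(1.37601) = 53.99°.
True thickness = vertical thickness × cos δ = 55.1 × cos 53.99° = 32.4 m.

32.4 m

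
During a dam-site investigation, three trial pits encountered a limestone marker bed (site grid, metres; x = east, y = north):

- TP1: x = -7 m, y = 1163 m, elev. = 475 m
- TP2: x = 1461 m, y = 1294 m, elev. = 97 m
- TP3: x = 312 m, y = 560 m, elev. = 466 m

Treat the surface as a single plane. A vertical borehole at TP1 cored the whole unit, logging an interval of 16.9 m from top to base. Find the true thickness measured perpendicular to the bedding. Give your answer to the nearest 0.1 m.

Let the plane be z = a·x + b·y + c.
TP2−TP1: 1468a + 131b = −378;  TP3−TP1: 319a − 603b = −9.
Solving gives a = −0.24716, b = −0.11583.
|∇z| = √(a²+b²) = 0.27295, so dip δ = arctan(0.27295) = 15.27°.
True thickness = vertical thickness × cos δ = 16.9 × cos 15.27° = 16.3 m.

16.3 m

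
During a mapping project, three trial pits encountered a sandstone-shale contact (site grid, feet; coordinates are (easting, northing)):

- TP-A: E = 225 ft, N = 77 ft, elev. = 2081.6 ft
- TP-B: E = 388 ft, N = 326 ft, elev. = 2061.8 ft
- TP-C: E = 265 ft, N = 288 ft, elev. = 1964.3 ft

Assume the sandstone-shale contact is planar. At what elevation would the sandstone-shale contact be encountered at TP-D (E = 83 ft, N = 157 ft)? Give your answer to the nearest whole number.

1876 ft

Two edge vectors: TP-A→TP-B = (163, 249, -19.8), TP-A→TP-C = (40, 211, -117.3).
Normal n = (TP-A→TP-B) × (TP-A→TP-C) = (-25029.9, 18327.9, 24433).
So ∂z/∂E = −n_x/n_z = 1.02443 and ∂z/∂N = −n_y/n_z = −0.75013.
Intercept c from TP-A: 2081.6 − 230.50 + 57.76 = 1908.86.
At (83, 157): z = 85.0 − 117.8 + 1908.86 = 1876.1 ft.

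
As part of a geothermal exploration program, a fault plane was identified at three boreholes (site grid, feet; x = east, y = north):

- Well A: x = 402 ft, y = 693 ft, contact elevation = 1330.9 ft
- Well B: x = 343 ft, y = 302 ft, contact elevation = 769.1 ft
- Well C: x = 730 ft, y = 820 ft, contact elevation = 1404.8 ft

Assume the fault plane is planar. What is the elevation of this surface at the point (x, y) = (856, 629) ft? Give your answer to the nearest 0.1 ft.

1075.9 ft

Let the plane be z = a·x + b·y + c.
Well B−Well A: −59a − 391b = −561.8;  Well C−Well A: 328a + 127b = 73.9.
Solving gives a = −0.35157, b = 1.48988.
Then c = 1330.9 − a·402 − b·693 = 439.74.
At (856, 629): z = −300.9 + 937.1 + 439.74 = 1075.9 ft.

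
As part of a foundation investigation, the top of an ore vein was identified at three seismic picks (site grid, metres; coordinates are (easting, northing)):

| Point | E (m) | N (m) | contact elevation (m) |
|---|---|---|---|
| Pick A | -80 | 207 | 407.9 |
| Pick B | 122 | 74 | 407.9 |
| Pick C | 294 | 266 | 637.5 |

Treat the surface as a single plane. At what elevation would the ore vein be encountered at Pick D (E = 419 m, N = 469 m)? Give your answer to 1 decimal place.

852.1 m

Let the plane be z = a·E + b·N + c.
Pick B−Pick A: 202a − 133b = 0;  Pick C−Pick A: 374a + 59b = 229.6.
Solving gives a = 0.49524, b = 0.75218.
Then c = 407.9 − a·-80 − b·207 = 291.82.
At (419, 469): z = 207.5 + 352.8 + 291.82 = 852.1 m.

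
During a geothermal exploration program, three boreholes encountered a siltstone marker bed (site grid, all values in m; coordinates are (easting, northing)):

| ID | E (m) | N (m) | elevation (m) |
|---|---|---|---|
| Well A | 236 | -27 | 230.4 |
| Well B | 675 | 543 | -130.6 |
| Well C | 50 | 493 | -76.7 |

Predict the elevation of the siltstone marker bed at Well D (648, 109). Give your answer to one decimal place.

Let the plane be z = a·E + b·N + c.
Well B−Well A: 439a + 570b = −361;  Well C−Well A: −186a + 520b = −307.1.
Solving gives a = −0.03791, b = −0.60414.
Then c = 230.4 − a·236 − b·-27 = 223.03.
At (648, 109): z = −24.6 − 65.9 + 223.03 = 132.6 m.

132.6 m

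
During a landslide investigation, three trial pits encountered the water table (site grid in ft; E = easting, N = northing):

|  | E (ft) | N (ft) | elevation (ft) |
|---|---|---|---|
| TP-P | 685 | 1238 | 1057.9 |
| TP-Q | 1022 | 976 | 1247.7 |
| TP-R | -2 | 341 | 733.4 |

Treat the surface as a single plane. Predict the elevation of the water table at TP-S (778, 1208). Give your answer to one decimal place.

Let the plane be z = a·E + b·N + c.
TP-Q−TP-P: 337a − 262b = 189.8;  TP-R−TP-P: −687a − 897b = −324.5.
Solving gives a = 0.529294, b = −0.043618.
Then c = 1057.9 − a·685 − b·1238 = 749.33.
At (778, 1208): z = 411.8 − 52.7 + 749.33 = 1108.4 ft.

1108.4 ft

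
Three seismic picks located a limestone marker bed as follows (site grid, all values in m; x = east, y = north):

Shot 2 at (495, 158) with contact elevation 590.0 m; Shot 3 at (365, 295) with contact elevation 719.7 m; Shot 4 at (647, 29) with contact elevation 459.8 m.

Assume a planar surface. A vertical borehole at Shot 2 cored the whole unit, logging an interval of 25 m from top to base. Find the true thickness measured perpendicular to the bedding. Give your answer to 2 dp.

20.10 m

Two edge vectors: Shot 2→Shot 3 = (-130, 137, 129.7), Shot 2→Shot 4 = (152, -129, -130.2).
Normal n = (Shot 2→Shot 3) × (Shot 2→Shot 4) = (-1106.1, 2788.4, -4054).
So ∂z/∂x = −n_x/n_z = −0.27284 and ∂z/∂y = −n_y/n_z = 0.68781.
|∇z| = √(a²+b²) = 0.73995, so dip δ = arctan(0.73995) = 36.50°.
True thickness = vertical thickness × cos δ = 25 × cos 36.50° = 20.10 m.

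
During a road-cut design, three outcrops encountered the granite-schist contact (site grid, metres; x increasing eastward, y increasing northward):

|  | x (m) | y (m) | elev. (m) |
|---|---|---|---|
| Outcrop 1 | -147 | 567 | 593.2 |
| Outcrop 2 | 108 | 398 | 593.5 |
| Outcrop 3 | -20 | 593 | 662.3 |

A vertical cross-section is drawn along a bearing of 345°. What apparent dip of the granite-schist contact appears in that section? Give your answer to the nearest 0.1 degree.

Let the plane be z = a·x + b·y + c.
Outcrop 2−Outcrop 1: 255a − 169b = 0.3;  Outcrop 3−Outcrop 1: 127a + 26b = 69.1.
Solving gives a = 0.41596, b = 0.62586.
Unit vector along 345° is (sin 345°, cos 345°) = (-0.2588, 0.9659).
Slope in that direction = a·(-0.2588) + b·(0.9659) = 0.49688.
Apparent dip = arctan|0.49688| = 26.4° (true dip is 36.9°, so apparent ≤ true as expected).

26.4°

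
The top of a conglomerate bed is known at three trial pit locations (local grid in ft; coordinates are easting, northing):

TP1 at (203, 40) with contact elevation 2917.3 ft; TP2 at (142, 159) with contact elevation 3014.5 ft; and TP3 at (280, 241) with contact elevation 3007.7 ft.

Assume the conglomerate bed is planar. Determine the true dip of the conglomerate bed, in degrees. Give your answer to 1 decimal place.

36.2°

Let the plane be z = a·easting + b·northing + c.
TP2−TP1: −61a + 119b = 97.2;  TP3−TP1: 77a + 201b = 90.4.
Solving gives a = −0.40980, b = 0.60674.
Gradient magnitude |∇z| = √(a² + b²) = √(0.16794 + 0.36813) = 0.73217.
True dip = arctan(0.73217) = 36.2°, dipping toward SE (azimuth ≈ 146°).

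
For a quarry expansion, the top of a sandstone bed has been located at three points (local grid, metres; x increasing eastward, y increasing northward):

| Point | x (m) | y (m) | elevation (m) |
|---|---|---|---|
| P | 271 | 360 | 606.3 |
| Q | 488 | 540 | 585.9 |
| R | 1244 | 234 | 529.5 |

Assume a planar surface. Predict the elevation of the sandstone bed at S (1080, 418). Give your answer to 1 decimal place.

Two edge vectors: P→Q = (217, 180, -20.4), P→R = (973, -126, -76.8).
Normal n = (P→Q) × (P→R) = (-16394.4, -3183.6, -202482).
So ∂z/∂x = −n_x/n_z = −0.080967 and ∂z/∂y = −n_y/n_z = −0.015723.
Intercept c from P: 606.3 + 21.94 + 5.66 = 633.90.
At (1080, 418): z = −87.4 − 6.6 + 633.90 = 539.9 m.

539.9 m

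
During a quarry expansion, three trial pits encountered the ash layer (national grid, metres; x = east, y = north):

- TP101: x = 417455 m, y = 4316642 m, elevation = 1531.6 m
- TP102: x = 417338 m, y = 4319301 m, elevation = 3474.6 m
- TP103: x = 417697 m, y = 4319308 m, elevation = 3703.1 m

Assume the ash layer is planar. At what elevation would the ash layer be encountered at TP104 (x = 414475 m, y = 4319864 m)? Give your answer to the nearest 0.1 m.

2121.4 m

Let the plane be z = a·x + b·y + c.
TP102−TP101: −117a + 2659b = 1943;  TP103−TP101: 242a + 2666b = 2171.5.
Solving gives a = 0.621708708, b = 0.758081955.
Then c = 1531.6 − a·417455 − b·4316642 = −3530372.22.
At (414475, 4319864): z = 257682.7 + 3274810.9 − 3530372.22 = 2121.4 m.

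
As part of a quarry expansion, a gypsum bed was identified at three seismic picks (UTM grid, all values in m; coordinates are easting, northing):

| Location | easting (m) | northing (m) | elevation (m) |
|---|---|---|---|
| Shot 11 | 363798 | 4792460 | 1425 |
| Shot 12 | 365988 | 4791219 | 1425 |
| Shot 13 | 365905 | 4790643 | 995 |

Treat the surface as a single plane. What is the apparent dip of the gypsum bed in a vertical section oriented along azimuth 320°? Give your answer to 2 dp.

15.50°

Two edge vectors: Shot 11→Shot 12 = (2190, -1241, 0), Shot 11→Shot 13 = (2107, -1817, -430).
Normal n = (Shot 11→Shot 12) × (Shot 11→Shot 13) = (533630, 941700, -1364443).
So ∂z/∂easting = −n_x/n_z = 0.39110 and ∂z/∂northing = −n_y/n_z = 0.69017.
Unit vector along 320° is (sin 320°, cos 320°) = (-0.6428, 0.7660).
Slope in that direction = a·(-0.6428) + b·(0.7660) = 0.27731.
Apparent dip = arctan|0.27731| = 15.50° (true dip is 38.4°, so apparent ≤ true as expected).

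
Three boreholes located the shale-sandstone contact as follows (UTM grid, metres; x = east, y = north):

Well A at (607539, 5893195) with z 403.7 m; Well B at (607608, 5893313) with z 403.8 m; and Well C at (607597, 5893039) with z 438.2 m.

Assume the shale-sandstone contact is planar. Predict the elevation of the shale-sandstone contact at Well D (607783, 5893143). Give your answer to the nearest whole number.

Let the plane be z = a·x + b·y + c.
Well B−Well A: 69a + 118b = 0.1;  Well C−Well A: 58a − 156b = 34.5.
Solving gives a = 0.23208769, b = −0.13486483.
Then c = 403.7 − a·607539 − b·5893195 = 654186.14.
At (607783, 5893143): z = 141059.0 − 794777.8 + 654186.14 = 467.3 m.

467 m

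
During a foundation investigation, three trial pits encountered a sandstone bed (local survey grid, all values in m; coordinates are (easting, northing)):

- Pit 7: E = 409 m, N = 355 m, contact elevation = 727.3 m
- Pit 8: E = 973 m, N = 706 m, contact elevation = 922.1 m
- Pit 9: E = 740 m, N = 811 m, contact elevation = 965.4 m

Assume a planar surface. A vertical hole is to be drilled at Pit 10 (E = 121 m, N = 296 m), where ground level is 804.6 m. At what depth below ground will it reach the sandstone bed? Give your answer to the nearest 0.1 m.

117.2 m

Let the plane be z = a·E + b·N + c.
Pit 8−Pit 7: 564a + 351b = 194.8;  Pit 9−Pit 7: 331a + 456b = 238.1.
Solving gives a = 0.03727, b = 0.49509.
Then c = 727.3 − a·409 − b·355 = 536.30.
At (121, 296): z_contact = 4.51 + 146.55 + 536.30 = 687.35 m.
Depth below ground = 804.6 − 687.35 = 117.2 m.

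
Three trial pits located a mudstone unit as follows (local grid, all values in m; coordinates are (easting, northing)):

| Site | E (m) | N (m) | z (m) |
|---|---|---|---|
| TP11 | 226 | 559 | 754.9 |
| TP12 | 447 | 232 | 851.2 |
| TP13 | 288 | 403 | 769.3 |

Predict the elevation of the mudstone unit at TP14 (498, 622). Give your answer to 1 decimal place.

Two edge vectors: TP11→TP12 = (221, -327, 96.3), TP11→TP13 = (62, -156, 14.4).
Normal n = (TP11→TP12) × (TP11→TP13) = (10314, 2788.2, -14202).
So ∂z/∂E = −n_x/n_z = 0.72624 and ∂z/∂N = −n_y/n_z = 0.19632.
Intercept c from TP11: 754.9 − 164.13 − 109.75 = 481.03.
At (498, 622): z = 361.7 + 122.1 + 481.03 = 964.8 m.

964.8 m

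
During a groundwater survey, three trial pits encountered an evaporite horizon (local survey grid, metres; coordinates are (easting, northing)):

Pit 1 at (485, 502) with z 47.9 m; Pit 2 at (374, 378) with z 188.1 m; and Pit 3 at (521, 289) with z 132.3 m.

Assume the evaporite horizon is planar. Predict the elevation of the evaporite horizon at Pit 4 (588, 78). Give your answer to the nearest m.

194 m

Two edge vectors: Pit 1→Pit 2 = (-111, -124, 140.2), Pit 1→Pit 3 = (36, -213, 84.4).
Normal n = (Pit 1→Pit 2) × (Pit 1→Pit 3) = (19397, 14415.6, 28107).
So ∂z/∂E = −n_x/n_z = −0.69011 and ∂z/∂N = −n_y/n_z = −0.51288.
Intercept c from Pit 1: 47.9 + 334.70 + 257.47 = 640.07.
At (588, 78): z = −405.8 − 40.0 + 640.07 = 194.3 m.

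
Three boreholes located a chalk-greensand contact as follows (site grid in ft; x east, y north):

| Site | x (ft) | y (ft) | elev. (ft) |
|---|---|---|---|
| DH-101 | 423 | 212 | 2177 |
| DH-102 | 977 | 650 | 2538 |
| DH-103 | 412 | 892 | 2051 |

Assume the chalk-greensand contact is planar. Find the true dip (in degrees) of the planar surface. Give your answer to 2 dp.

38.89°

Two edge vectors: DH-101→DH-102 = (554, 438, 361), DH-101→DH-103 = (-11, 680, -126).
Normal n = (DH-101→DH-102) × (DH-101→DH-103) = (-300668, 65833, 381538).
So ∂z/∂x = −n_x/n_z = 0.78804 and ∂z/∂y = −n_y/n_z = −0.17255.
Gradient magnitude |∇z| = √(a² + b²) = √(0.62101 + 0.02977) = 0.80671.
True dip = arctan(0.80671) = 38.89°, dipping toward WNW (azimuth ≈ 282°).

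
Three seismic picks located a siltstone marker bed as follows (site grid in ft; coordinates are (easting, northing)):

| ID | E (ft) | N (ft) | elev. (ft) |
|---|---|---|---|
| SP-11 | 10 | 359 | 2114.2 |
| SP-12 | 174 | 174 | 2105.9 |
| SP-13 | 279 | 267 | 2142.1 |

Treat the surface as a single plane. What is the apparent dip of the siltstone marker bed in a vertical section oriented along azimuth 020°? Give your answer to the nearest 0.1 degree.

Let the plane be z = a·E + b·N + c.
SP-12−SP-11: 164a − 185b = −8.3;  SP-13−SP-11: 269a − 92b = 27.9.
Solving gives a = 0.17087, b = 0.19633.
Unit vector along 020° is (sin 20°, cos 20°) = (0.3420, 0.9397).
Slope in that direction = a·(0.3420) + b·(0.9397) = 0.24293.
Apparent dip = arctan|0.24293| = 13.7° (true dip is 14.6°, so apparent ≤ true as expected).

13.7°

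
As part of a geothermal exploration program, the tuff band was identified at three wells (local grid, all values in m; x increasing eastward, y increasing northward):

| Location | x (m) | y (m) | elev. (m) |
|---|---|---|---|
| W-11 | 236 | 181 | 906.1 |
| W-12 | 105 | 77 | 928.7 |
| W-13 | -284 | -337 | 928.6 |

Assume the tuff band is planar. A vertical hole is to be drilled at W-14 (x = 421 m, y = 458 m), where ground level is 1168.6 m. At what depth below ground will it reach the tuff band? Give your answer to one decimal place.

211.3 m

Let the plane be z = a·x + b·y + c.
W-12−W-11: −131a − 104b = 22.6;  W-13−W-11: −520a − 518b = 22.5.
Solving gives a = −0.67984, b = 0.63903.
Then c = 906.1 − a·236 − b·181 = 950.88.
At (421, 458): z_contact = −286.21 + 292.67 + 950.88 = 957.34 m.
Depth below ground = 1168.6 − 957.34 = 211.3 m.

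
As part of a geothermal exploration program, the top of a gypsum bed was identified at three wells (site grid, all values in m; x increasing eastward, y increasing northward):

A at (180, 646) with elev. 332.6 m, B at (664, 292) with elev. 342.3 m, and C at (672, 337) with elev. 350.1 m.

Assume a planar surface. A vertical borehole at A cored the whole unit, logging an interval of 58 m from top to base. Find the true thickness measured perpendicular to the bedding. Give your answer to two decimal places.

Two edge vectors: A→B = (484, -354, 9.7), A→C = (492, -309, 17.5).
Normal n = (A→B) × (A→C) = (-3197.7, -3697.6, 24612).
So ∂z/∂x = −n_x/n_z = 0.12992 and ∂z/∂y = −n_y/n_z = 0.15024.
|∇z| = √(a²+b²) = 0.19862, so dip δ = arctan(0.19862) = 11.23°.
True thickness = vertical thickness × cos δ = 58 × cos 11.23° = 56.89 m.

56.89 m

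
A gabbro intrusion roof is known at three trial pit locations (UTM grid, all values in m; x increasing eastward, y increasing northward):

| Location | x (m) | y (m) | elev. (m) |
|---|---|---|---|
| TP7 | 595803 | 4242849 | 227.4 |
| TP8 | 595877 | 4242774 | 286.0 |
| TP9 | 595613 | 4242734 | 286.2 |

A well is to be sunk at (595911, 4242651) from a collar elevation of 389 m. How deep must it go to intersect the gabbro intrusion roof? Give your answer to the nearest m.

Two edge vectors: TP7→TP8 = (74, -75, 58.6), TP7→TP9 = (-190, -115, 58.8).
Normal n = (TP7→TP8) × (TP7→TP9) = (2329, -15485.2, -22760).
So ∂z/∂x = −n_x/n_z = 0.10232865 and ∂z/∂y = −n_y/n_z = −0.68036907.
Intercept c from TP7: 227.4 − 60967.71 + 2886703.22 = 2825962.91.
At (595911, 4242651): z_contact = 60978.8 − 2886568.5 + 2825962.91 = 373.2 m.
Depth below ground = 389 − 373.2 = 16 m.

16 m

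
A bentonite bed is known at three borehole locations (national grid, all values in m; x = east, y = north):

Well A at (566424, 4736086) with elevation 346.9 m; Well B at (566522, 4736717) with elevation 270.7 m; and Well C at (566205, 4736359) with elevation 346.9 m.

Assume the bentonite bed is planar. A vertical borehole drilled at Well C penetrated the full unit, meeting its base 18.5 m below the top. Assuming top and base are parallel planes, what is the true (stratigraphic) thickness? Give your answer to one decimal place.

18.3 m

Two edge vectors: Well A→Well B = (98, 631, -76.2), Well A→Well C = (-219, 273, 0).
Normal n = (Well A→Well B) × (Well A→Well C) = (20802.6, 16687.8, 164943).
So ∂z/∂x = −n_x/n_z = −0.12612 and ∂z/∂y = −n_y/n_z = −0.10117.
|∇z| = √(a²+b²) = 0.16169, so dip δ = arctan(0.16169) = 9.18°.
True thickness = vertical thickness × cos δ = 18.5 × cos 9.18° = 18.3 m.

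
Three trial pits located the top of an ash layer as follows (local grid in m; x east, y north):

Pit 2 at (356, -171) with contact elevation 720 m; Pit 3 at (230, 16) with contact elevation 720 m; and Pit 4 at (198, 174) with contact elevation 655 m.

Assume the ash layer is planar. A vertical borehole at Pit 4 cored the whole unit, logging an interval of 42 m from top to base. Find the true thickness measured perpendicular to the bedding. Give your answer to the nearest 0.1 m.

Let the plane be z = a·x + b·y + c.
Pit 3−Pit 2: −126a + 187b = 0;  Pit 4−Pit 2: −158a + 345b = −65.
Solving gives a = −0.87295, b = −0.58819.
|∇z| = √(a²+b²) = 1.05262, so dip δ = arctan(1.05262) = 46.47°.
True thickness = vertical thickness × cos δ = 42 × cos 46.47° = 28.9 m.

28.9 m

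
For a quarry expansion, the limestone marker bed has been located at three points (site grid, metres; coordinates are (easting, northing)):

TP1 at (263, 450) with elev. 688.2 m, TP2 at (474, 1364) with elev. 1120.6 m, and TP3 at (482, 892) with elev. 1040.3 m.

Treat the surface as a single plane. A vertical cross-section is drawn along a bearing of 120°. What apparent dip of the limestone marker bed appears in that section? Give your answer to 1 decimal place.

43.9°

Let the plane be z = a·E + b·N + c.
TP2−TP1: 211a + 914b = 432.4;  TP3−TP1: 219a + 442b = 352.1.
Solving gives a = 1.22258, b = 0.19085.
Unit vector along 120° is (sin 120°, cos 120°) = (0.8660, -0.5000).
Slope in that direction = a·(0.8660) + b·(-0.5000) = 0.96336.
Apparent dip = arctan|0.96336| = 43.9° (true dip is 51.1°, so apparent ≤ true as expected).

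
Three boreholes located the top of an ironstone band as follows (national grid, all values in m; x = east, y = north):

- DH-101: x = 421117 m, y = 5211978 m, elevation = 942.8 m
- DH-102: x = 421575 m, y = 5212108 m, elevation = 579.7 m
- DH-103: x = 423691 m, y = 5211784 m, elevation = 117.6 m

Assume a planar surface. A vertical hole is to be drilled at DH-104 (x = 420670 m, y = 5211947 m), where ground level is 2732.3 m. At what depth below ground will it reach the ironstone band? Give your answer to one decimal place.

Two edge vectors: DH-101→DH-102 = (458, 130, -363.1), DH-101→DH-103 = (2574, -194, -825.2).
Normal n = (DH-101→DH-102) × (DH-101→DH-103) = (-177717.4, -556677.8, -423472).
So ∂z/∂x = −n_x/n_z = −0.419667416 and ∂z/∂y = −n_y/n_z = −1.314556334.
Intercept c from DH-101: 942.8 + 176729.08 + 6851438.69 = 7029110.58.
At (420670, 5211947): z_contact = −176541.49 − 6851397.94 + 7029110.58 = 1171.14 m.
Depth below ground = 2732.3 − 1171.14 = 1561.2 m.

1561.2 m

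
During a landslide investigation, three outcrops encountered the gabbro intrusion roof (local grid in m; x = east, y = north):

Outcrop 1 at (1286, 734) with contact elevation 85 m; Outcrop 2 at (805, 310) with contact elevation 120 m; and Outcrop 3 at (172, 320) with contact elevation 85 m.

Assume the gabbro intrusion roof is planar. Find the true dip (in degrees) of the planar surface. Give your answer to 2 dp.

Let the plane be z = a·x + b·y + c.
Outcrop 2−Outcrop 1: −481a − 424b = 35;  Outcrop 3−Outcrop 1: −1114a − 414b = 0.
Solving gives a = 0.05304, b = −0.14271.
Gradient magnitude |∇z| = √(a² + b²) = √(0.00281 + 0.02037) = 0.15225.
True dip = arctan(0.15225) = 8.66°, dipping toward NNW (azimuth ≈ 340°).

8.66°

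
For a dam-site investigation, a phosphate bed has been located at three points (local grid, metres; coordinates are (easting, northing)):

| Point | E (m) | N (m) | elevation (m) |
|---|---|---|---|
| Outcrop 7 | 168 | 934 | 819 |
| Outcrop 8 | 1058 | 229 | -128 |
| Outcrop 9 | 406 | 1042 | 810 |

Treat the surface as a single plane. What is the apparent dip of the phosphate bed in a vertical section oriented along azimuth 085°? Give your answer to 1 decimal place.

Two edge vectors: Outcrop 7→Outcrop 8 = (890, -705, -947), Outcrop 7→Outcrop 9 = (238, 108, -9).
Normal n = (Outcrop 7→Outcrop 8) × (Outcrop 7→Outcrop 9) = (108621, -217376, 263910).
So ∂z/∂E = −n_x/n_z = −0.41158 and ∂z/∂N = −n_y/n_z = 0.82367.
Unit vector along 085° is (sin 85°, cos 85°) = (0.9962, 0.0872).
Slope in that direction = a·(0.9962) + b·(0.0872) = −0.33823.
Apparent dip = arctan|0.33823| = 18.7° (true dip is 42.6°, so apparent ≤ true as expected).

18.7°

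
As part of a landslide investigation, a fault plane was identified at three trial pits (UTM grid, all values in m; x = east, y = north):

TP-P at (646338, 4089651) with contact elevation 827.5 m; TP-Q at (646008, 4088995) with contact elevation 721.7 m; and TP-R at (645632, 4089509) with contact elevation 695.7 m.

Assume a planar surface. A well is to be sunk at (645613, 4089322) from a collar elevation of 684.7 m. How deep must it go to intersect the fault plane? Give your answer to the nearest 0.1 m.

Two edge vectors: TP-P→TP-Q = (-330, -656, -105.8), TP-P→TP-R = (-706, -142, -131.8).
Normal n = (TP-P→TP-Q) × (TP-P→TP-R) = (71437.2, 31200.8, -416276).
So ∂z/∂x = −n_x/n_z = 0.171610182 and ∂z/∂y = −n_y/n_z = 0.074952195.
Intercept c from TP-P: 827.5 − 110918.18 − 306528.32 = −416619.00.
At (645613, 4089322): z_contact = 110793.76 + 306503.66 − 416619.00 = 678.42 m.
Depth below ground = 684.7 − 678.42 = 6.3 m.

6.3 m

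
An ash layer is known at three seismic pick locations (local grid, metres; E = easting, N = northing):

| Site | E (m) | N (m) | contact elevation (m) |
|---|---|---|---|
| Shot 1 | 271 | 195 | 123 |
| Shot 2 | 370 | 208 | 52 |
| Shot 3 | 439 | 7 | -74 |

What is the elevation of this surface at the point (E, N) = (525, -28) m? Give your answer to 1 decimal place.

-152.5 m

Let the plane be z = a·E + b·N + c.
Shot 2−Shot 1: 99a + 13b = −71;  Shot 3−Shot 1: 168a − 188b = −197.
Solving gives a = −0.76500, b = 0.36425.
Then c = 123 − a·271 − b·195 = 259.29.
At (525, -28): z = −401.6 − 10.2 + 259.29 = -152.5 m.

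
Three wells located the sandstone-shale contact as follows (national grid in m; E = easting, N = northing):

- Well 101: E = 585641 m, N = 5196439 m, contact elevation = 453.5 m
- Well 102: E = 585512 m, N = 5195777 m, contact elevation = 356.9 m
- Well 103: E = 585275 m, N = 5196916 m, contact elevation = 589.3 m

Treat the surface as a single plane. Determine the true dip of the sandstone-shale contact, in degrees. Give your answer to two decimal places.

Two edge vectors: Well 101→Well 102 = (-129, -662, -96.6), Well 101→Well 103 = (-366, 477, 135.8).
Normal n = (Well 101→Well 102) × (Well 101→Well 103) = (-43821.4, 52873.8, -303825).
So ∂z/∂E = −n_x/n_z = −0.14423 and ∂z/∂N = −n_y/n_z = 0.17403.
Gradient magnitude |∇z| = √(a² + b²) = √(0.02080 + 0.03029) = 0.22603.
True dip = arctan(0.22603) = 12.74°, dipping toward SE (azimuth ≈ 140°).

12.74°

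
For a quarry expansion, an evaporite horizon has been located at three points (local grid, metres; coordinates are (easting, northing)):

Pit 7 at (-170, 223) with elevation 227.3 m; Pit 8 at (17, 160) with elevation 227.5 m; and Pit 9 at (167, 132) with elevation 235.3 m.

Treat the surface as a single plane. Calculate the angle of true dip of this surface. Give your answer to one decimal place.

19.7°

Two edge vectors: Pit 7→Pit 8 = (187, -63, 0.2), Pit 7→Pit 9 = (337, -91, 8).
Normal n = (Pit 7→Pit 8) × (Pit 7→Pit 9) = (-485.8, -1428.6, 4214).
So ∂z/∂E = −n_x/n_z = 0.11528 and ∂z/∂N = −n_y/n_z = 0.33901.
Gradient magnitude |∇z| = √(a² + b²) = √(0.01329 + 0.11493) = 0.35808.
True dip = arctan(0.35808) = 19.7°, dipping toward SSW (azimuth ≈ 199°).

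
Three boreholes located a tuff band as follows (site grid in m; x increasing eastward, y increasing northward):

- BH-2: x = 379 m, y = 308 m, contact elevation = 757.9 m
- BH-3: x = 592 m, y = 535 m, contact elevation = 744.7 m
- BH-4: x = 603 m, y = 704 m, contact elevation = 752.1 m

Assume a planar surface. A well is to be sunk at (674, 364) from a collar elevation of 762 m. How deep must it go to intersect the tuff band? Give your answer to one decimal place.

Two edge vectors: BH-2→BH-3 = (213, 227, -13.2), BH-2→BH-4 = (224, 396, -5.8).
Normal n = (BH-2→BH-3) × (BH-2→BH-4) = (3910.6, -1721.4, 33500).
So ∂z/∂x = −n_x/n_z = −0.11673 and ∂z/∂y = −n_y/n_z = 0.05139.
Intercept c from BH-2: 757.9 + 44.24 − 15.83 = 786.32.
At (674, 364): z_contact = −78.68 + 18.70 + 786.32 = 726.34 m.
Depth below ground = 762 − 726.34 = 35.7 m.

35.7 m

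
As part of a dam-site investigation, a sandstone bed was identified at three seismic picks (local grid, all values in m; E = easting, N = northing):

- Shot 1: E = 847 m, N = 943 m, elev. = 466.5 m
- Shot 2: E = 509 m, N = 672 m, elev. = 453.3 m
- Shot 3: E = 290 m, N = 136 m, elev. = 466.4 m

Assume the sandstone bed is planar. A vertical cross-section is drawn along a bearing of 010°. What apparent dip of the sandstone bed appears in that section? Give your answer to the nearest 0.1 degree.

2.5°

Two edge vectors: Shot 1→Shot 2 = (-338, -271, -13.2), Shot 1→Shot 3 = (-557, -807, -0.1).
Normal n = (Shot 1→Shot 2) × (Shot 1→Shot 3) = (-10625.3, 7318.6, 121819).
So ∂z/∂E = −n_x/n_z = 0.08722 and ∂z/∂N = −n_y/n_z = −0.06008.
Unit vector along 010° is (sin 10°, cos 10°) = (0.1736, 0.9848).
Slope in that direction = a·(0.1736) + b·(0.9848) = −0.04402.
Apparent dip = arctan|0.04402| = 2.5° (true dip is 6.0°, so apparent ≤ true as expected).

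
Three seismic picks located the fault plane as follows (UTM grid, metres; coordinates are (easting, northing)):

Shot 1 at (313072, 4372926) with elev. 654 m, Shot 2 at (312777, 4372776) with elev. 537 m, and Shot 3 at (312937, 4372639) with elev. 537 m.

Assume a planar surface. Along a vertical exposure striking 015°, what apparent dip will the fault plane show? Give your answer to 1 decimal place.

19.0°

Two edge vectors: Shot 1→Shot 2 = (-295, -150, -117), Shot 1→Shot 3 = (-135, -287, -117).
Normal n = (Shot 1→Shot 2) × (Shot 1→Shot 3) = (-16029, -18720, 64415).
So ∂z/∂E = −n_x/n_z = 0.24884 and ∂z/∂N = −n_y/n_z = 0.29062.
Unit vector along 015° is (sin 15°, cos 15°) = (0.2588, 0.9659).
Slope in that direction = a·(0.2588) + b·(0.9659) = 0.34512.
Apparent dip = arctan|0.34512| = 19.0° (true dip is 20.9°, so apparent ≤ true as expected).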